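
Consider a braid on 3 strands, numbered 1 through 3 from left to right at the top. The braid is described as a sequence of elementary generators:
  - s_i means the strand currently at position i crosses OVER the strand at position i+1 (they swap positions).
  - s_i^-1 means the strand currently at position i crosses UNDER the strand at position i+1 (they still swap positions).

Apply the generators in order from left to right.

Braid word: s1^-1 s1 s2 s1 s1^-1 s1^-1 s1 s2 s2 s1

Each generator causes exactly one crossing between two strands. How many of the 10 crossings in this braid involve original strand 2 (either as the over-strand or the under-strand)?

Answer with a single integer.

Gen 1: crossing 1x2. Involves strand 2? yes. Count so far: 1
Gen 2: crossing 2x1. Involves strand 2? yes. Count so far: 2
Gen 3: crossing 2x3. Involves strand 2? yes. Count so far: 3
Gen 4: crossing 1x3. Involves strand 2? no. Count so far: 3
Gen 5: crossing 3x1. Involves strand 2? no. Count so far: 3
Gen 6: crossing 1x3. Involves strand 2? no. Count so far: 3
Gen 7: crossing 3x1. Involves strand 2? no. Count so far: 3
Gen 8: crossing 3x2. Involves strand 2? yes. Count so far: 4
Gen 9: crossing 2x3. Involves strand 2? yes. Count so far: 5
Gen 10: crossing 1x3. Involves strand 2? no. Count so far: 5

Answer: 5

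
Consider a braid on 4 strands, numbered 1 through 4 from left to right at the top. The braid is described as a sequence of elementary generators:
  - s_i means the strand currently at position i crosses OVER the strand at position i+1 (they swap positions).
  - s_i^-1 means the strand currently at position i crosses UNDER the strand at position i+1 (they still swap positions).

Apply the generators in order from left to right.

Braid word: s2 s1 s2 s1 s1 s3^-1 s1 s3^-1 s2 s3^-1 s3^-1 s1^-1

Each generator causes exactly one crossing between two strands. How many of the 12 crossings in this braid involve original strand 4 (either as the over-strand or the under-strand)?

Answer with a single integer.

Gen 1: crossing 2x3. Involves strand 4? no. Count so far: 0
Gen 2: crossing 1x3. Involves strand 4? no. Count so far: 0
Gen 3: crossing 1x2. Involves strand 4? no. Count so far: 0
Gen 4: crossing 3x2. Involves strand 4? no. Count so far: 0
Gen 5: crossing 2x3. Involves strand 4? no. Count so far: 0
Gen 6: crossing 1x4. Involves strand 4? yes. Count so far: 1
Gen 7: crossing 3x2. Involves strand 4? no. Count so far: 1
Gen 8: crossing 4x1. Involves strand 4? yes. Count so far: 2
Gen 9: crossing 3x1. Involves strand 4? no. Count so far: 2
Gen 10: crossing 3x4. Involves strand 4? yes. Count so far: 3
Gen 11: crossing 4x3. Involves strand 4? yes. Count so far: 4
Gen 12: crossing 2x1. Involves strand 4? no. Count so far: 4

Answer: 4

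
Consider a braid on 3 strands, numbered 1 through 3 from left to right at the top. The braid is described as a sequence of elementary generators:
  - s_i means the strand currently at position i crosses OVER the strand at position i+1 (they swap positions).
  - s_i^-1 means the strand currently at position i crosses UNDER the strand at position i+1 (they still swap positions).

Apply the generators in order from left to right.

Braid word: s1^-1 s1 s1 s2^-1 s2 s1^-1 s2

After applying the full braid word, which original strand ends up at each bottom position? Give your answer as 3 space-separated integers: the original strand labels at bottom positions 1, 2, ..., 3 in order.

Answer: 1 3 2

Derivation:
Gen 1 (s1^-1): strand 1 crosses under strand 2. Perm now: [2 1 3]
Gen 2 (s1): strand 2 crosses over strand 1. Perm now: [1 2 3]
Gen 3 (s1): strand 1 crosses over strand 2. Perm now: [2 1 3]
Gen 4 (s2^-1): strand 1 crosses under strand 3. Perm now: [2 3 1]
Gen 5 (s2): strand 3 crosses over strand 1. Perm now: [2 1 3]
Gen 6 (s1^-1): strand 2 crosses under strand 1. Perm now: [1 2 3]
Gen 7 (s2): strand 2 crosses over strand 3. Perm now: [1 3 2]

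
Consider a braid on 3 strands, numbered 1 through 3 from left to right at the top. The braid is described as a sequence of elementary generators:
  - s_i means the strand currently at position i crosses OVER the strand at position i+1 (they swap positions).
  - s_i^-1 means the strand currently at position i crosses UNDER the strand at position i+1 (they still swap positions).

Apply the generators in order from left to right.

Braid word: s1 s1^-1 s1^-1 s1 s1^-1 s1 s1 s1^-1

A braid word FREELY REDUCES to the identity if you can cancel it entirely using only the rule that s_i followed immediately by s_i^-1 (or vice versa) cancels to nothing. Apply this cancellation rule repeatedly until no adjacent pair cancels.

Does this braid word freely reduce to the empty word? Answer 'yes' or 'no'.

Answer: yes

Derivation:
Gen 1 (s1): push. Stack: [s1]
Gen 2 (s1^-1): cancels prior s1. Stack: []
Gen 3 (s1^-1): push. Stack: [s1^-1]
Gen 4 (s1): cancels prior s1^-1. Stack: []
Gen 5 (s1^-1): push. Stack: [s1^-1]
Gen 6 (s1): cancels prior s1^-1. Stack: []
Gen 7 (s1): push. Stack: [s1]
Gen 8 (s1^-1): cancels prior s1. Stack: []
Reduced word: (empty)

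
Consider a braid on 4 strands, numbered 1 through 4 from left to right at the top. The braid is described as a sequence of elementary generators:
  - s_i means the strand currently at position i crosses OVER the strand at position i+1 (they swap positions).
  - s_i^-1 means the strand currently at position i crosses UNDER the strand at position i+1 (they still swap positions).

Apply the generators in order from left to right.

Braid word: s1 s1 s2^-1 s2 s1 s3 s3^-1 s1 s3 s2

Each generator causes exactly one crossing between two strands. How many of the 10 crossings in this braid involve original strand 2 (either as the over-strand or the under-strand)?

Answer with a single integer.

Gen 1: crossing 1x2. Involves strand 2? yes. Count so far: 1
Gen 2: crossing 2x1. Involves strand 2? yes. Count so far: 2
Gen 3: crossing 2x3. Involves strand 2? yes. Count so far: 3
Gen 4: crossing 3x2. Involves strand 2? yes. Count so far: 4
Gen 5: crossing 1x2. Involves strand 2? yes. Count so far: 5
Gen 6: crossing 3x4. Involves strand 2? no. Count so far: 5
Gen 7: crossing 4x3. Involves strand 2? no. Count so far: 5
Gen 8: crossing 2x1. Involves strand 2? yes. Count so far: 6
Gen 9: crossing 3x4. Involves strand 2? no. Count so far: 6
Gen 10: crossing 2x4. Involves strand 2? yes. Count so far: 7

Answer: 7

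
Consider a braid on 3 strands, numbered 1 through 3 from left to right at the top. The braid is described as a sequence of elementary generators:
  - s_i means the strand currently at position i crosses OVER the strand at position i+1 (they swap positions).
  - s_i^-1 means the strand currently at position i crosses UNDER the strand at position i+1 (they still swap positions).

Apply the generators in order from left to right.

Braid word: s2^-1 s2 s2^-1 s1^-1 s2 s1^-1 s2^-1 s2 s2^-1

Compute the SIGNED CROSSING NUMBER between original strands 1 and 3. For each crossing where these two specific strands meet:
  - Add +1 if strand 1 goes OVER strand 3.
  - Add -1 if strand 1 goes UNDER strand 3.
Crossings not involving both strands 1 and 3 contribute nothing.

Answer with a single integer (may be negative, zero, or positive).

Gen 1: crossing 2x3. Both 1&3? no. Sum: 0
Gen 2: crossing 3x2. Both 1&3? no. Sum: 0
Gen 3: crossing 2x3. Both 1&3? no. Sum: 0
Gen 4: 1 under 3. Both 1&3? yes. Contrib: -1. Sum: -1
Gen 5: crossing 1x2. Both 1&3? no. Sum: -1
Gen 6: crossing 3x2. Both 1&3? no. Sum: -1
Gen 7: 3 under 1. Both 1&3? yes. Contrib: +1. Sum: 0
Gen 8: 1 over 3. Both 1&3? yes. Contrib: +1. Sum: 1
Gen 9: 3 under 1. Both 1&3? yes. Contrib: +1. Sum: 2

Answer: 2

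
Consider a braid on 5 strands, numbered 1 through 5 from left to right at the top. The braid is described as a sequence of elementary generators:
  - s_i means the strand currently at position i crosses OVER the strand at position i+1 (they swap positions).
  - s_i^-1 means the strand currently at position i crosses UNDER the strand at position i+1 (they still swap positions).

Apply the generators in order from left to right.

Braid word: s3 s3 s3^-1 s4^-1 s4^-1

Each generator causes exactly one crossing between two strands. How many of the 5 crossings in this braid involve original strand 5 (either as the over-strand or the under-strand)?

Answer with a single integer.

Gen 1: crossing 3x4. Involves strand 5? no. Count so far: 0
Gen 2: crossing 4x3. Involves strand 5? no. Count so far: 0
Gen 3: crossing 3x4. Involves strand 5? no. Count so far: 0
Gen 4: crossing 3x5. Involves strand 5? yes. Count so far: 1
Gen 5: crossing 5x3. Involves strand 5? yes. Count so far: 2

Answer: 2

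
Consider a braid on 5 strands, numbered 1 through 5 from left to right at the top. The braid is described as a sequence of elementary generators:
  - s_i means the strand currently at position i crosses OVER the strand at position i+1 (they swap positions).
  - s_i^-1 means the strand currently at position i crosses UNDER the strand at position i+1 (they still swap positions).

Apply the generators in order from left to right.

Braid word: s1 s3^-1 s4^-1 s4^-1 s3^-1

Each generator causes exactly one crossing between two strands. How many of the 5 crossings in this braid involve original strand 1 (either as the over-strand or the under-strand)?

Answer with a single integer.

Answer: 1

Derivation:
Gen 1: crossing 1x2. Involves strand 1? yes. Count so far: 1
Gen 2: crossing 3x4. Involves strand 1? no. Count so far: 1
Gen 3: crossing 3x5. Involves strand 1? no. Count so far: 1
Gen 4: crossing 5x3. Involves strand 1? no. Count so far: 1
Gen 5: crossing 4x3. Involves strand 1? no. Count so far: 1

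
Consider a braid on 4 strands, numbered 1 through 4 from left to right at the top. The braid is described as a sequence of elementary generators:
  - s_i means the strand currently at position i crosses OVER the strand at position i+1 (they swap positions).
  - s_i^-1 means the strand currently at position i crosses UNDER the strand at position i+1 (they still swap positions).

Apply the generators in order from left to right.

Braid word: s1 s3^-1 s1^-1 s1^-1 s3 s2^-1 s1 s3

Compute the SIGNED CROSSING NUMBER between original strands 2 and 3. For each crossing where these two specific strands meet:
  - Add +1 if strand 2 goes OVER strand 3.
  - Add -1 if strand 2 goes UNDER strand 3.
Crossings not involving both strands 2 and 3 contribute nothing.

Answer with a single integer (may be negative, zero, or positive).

Answer: 1

Derivation:
Gen 1: crossing 1x2. Both 2&3? no. Sum: 0
Gen 2: crossing 3x4. Both 2&3? no. Sum: 0
Gen 3: crossing 2x1. Both 2&3? no. Sum: 0
Gen 4: crossing 1x2. Both 2&3? no. Sum: 0
Gen 5: crossing 4x3. Both 2&3? no. Sum: 0
Gen 6: crossing 1x3. Both 2&3? no. Sum: 0
Gen 7: 2 over 3. Both 2&3? yes. Contrib: +1. Sum: 1
Gen 8: crossing 1x4. Both 2&3? no. Sum: 1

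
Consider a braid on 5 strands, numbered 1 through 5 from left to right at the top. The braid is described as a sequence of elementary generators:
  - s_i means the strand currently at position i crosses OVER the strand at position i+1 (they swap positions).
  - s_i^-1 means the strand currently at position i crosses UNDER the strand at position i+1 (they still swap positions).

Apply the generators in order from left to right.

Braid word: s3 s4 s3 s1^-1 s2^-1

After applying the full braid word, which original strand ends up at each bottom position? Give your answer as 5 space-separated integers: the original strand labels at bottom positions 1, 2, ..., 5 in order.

Gen 1 (s3): strand 3 crosses over strand 4. Perm now: [1 2 4 3 5]
Gen 2 (s4): strand 3 crosses over strand 5. Perm now: [1 2 4 5 3]
Gen 3 (s3): strand 4 crosses over strand 5. Perm now: [1 2 5 4 3]
Gen 4 (s1^-1): strand 1 crosses under strand 2. Perm now: [2 1 5 4 3]
Gen 5 (s2^-1): strand 1 crosses under strand 5. Perm now: [2 5 1 4 3]

Answer: 2 5 1 4 3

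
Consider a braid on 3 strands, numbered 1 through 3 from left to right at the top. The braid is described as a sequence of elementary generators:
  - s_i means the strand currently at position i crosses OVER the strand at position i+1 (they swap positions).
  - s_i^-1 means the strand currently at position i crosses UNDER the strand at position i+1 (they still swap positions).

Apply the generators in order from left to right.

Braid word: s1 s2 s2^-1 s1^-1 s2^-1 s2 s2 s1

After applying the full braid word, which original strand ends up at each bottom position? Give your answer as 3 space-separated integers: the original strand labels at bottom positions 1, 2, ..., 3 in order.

Gen 1 (s1): strand 1 crosses over strand 2. Perm now: [2 1 3]
Gen 2 (s2): strand 1 crosses over strand 3. Perm now: [2 3 1]
Gen 3 (s2^-1): strand 3 crosses under strand 1. Perm now: [2 1 3]
Gen 4 (s1^-1): strand 2 crosses under strand 1. Perm now: [1 2 3]
Gen 5 (s2^-1): strand 2 crosses under strand 3. Perm now: [1 3 2]
Gen 6 (s2): strand 3 crosses over strand 2. Perm now: [1 2 3]
Gen 7 (s2): strand 2 crosses over strand 3. Perm now: [1 3 2]
Gen 8 (s1): strand 1 crosses over strand 3. Perm now: [3 1 2]

Answer: 3 1 2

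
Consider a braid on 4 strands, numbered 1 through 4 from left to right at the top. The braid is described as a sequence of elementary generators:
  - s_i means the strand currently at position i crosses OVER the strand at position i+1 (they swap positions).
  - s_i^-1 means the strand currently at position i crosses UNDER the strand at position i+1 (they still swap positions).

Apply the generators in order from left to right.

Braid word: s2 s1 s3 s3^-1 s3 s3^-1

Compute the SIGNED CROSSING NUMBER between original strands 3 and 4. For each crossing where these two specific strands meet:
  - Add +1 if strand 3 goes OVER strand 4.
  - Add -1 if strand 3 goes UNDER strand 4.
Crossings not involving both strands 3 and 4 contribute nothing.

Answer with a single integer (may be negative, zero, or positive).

Answer: 0

Derivation:
Gen 1: crossing 2x3. Both 3&4? no. Sum: 0
Gen 2: crossing 1x3. Both 3&4? no. Sum: 0
Gen 3: crossing 2x4. Both 3&4? no. Sum: 0
Gen 4: crossing 4x2. Both 3&4? no. Sum: 0
Gen 5: crossing 2x4. Both 3&4? no. Sum: 0
Gen 6: crossing 4x2. Both 3&4? no. Sum: 0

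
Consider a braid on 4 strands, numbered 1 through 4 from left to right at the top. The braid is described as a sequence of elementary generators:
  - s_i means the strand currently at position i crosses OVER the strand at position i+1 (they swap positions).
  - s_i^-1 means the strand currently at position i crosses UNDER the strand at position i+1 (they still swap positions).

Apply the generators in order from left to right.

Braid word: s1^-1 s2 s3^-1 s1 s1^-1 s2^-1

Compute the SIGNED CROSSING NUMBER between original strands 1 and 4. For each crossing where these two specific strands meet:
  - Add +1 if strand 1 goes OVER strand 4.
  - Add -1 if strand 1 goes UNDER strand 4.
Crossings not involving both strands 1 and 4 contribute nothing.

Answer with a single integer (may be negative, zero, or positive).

Gen 1: crossing 1x2. Both 1&4? no. Sum: 0
Gen 2: crossing 1x3. Both 1&4? no. Sum: 0
Gen 3: 1 under 4. Both 1&4? yes. Contrib: -1. Sum: -1
Gen 4: crossing 2x3. Both 1&4? no. Sum: -1
Gen 5: crossing 3x2. Both 1&4? no. Sum: -1
Gen 6: crossing 3x4. Both 1&4? no. Sum: -1

Answer: -1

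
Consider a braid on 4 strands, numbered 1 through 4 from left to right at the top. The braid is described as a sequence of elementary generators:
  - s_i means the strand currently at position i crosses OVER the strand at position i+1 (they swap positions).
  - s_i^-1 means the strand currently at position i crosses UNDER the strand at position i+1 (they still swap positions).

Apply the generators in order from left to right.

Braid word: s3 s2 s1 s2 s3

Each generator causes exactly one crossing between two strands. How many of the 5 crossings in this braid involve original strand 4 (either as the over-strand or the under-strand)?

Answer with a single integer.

Answer: 3

Derivation:
Gen 1: crossing 3x4. Involves strand 4? yes. Count so far: 1
Gen 2: crossing 2x4. Involves strand 4? yes. Count so far: 2
Gen 3: crossing 1x4. Involves strand 4? yes. Count so far: 3
Gen 4: crossing 1x2. Involves strand 4? no. Count so far: 3
Gen 5: crossing 1x3. Involves strand 4? no. Count so far: 3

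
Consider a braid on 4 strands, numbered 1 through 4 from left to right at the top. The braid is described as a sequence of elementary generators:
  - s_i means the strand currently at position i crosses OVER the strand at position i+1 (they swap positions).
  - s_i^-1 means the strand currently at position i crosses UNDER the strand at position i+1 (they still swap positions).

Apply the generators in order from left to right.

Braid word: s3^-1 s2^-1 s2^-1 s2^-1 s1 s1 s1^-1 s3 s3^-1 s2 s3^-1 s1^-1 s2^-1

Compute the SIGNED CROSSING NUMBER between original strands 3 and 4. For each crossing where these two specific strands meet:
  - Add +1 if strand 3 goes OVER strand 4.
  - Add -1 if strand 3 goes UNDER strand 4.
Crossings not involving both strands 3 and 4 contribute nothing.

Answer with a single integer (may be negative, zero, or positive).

Answer: 0

Derivation:
Gen 1: 3 under 4. Both 3&4? yes. Contrib: -1. Sum: -1
Gen 2: crossing 2x4. Both 3&4? no. Sum: -1
Gen 3: crossing 4x2. Both 3&4? no. Sum: -1
Gen 4: crossing 2x4. Both 3&4? no. Sum: -1
Gen 5: crossing 1x4. Both 3&4? no. Sum: -1
Gen 6: crossing 4x1. Both 3&4? no. Sum: -1
Gen 7: crossing 1x4. Both 3&4? no. Sum: -1
Gen 8: crossing 2x3. Both 3&4? no. Sum: -1
Gen 9: crossing 3x2. Both 3&4? no. Sum: -1
Gen 10: crossing 1x2. Both 3&4? no. Sum: -1
Gen 11: crossing 1x3. Both 3&4? no. Sum: -1
Gen 12: crossing 4x2. Both 3&4? no. Sum: -1
Gen 13: 4 under 3. Both 3&4? yes. Contrib: +1. Sum: 0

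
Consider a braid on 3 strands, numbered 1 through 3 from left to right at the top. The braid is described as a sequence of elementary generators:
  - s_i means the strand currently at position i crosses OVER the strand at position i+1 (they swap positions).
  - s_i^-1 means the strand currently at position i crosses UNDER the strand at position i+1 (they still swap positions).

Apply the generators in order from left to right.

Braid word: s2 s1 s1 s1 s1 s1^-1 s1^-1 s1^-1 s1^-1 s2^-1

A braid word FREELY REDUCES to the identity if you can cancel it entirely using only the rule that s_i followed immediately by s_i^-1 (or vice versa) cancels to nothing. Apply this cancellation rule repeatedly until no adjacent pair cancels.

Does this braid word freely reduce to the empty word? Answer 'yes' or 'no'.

Gen 1 (s2): push. Stack: [s2]
Gen 2 (s1): push. Stack: [s2 s1]
Gen 3 (s1): push. Stack: [s2 s1 s1]
Gen 4 (s1): push. Stack: [s2 s1 s1 s1]
Gen 5 (s1): push. Stack: [s2 s1 s1 s1 s1]
Gen 6 (s1^-1): cancels prior s1. Stack: [s2 s1 s1 s1]
Gen 7 (s1^-1): cancels prior s1. Stack: [s2 s1 s1]
Gen 8 (s1^-1): cancels prior s1. Stack: [s2 s1]
Gen 9 (s1^-1): cancels prior s1. Stack: [s2]
Gen 10 (s2^-1): cancels prior s2. Stack: []
Reduced word: (empty)

Answer: yes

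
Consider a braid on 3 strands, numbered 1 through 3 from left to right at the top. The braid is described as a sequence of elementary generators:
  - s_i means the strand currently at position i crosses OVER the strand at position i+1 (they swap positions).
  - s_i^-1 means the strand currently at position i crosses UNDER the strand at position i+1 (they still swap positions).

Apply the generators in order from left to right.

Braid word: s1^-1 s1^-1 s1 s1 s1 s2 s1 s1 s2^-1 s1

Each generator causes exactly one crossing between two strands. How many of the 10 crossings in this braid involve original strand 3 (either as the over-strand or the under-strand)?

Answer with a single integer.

Answer: 4

Derivation:
Gen 1: crossing 1x2. Involves strand 3? no. Count so far: 0
Gen 2: crossing 2x1. Involves strand 3? no. Count so far: 0
Gen 3: crossing 1x2. Involves strand 3? no. Count so far: 0
Gen 4: crossing 2x1. Involves strand 3? no. Count so far: 0
Gen 5: crossing 1x2. Involves strand 3? no. Count so far: 0
Gen 6: crossing 1x3. Involves strand 3? yes. Count so far: 1
Gen 7: crossing 2x3. Involves strand 3? yes. Count so far: 2
Gen 8: crossing 3x2. Involves strand 3? yes. Count so far: 3
Gen 9: crossing 3x1. Involves strand 3? yes. Count so far: 4
Gen 10: crossing 2x1. Involves strand 3? no. Count so far: 4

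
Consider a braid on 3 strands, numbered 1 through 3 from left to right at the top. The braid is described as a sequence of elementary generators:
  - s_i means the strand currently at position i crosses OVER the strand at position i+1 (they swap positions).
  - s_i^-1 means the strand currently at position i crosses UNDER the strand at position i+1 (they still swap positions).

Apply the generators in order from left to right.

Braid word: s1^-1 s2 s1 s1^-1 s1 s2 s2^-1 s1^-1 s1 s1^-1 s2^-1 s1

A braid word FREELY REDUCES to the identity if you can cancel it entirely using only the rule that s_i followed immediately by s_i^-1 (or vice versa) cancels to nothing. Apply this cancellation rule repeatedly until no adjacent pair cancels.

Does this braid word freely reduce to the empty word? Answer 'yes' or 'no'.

Answer: yes

Derivation:
Gen 1 (s1^-1): push. Stack: [s1^-1]
Gen 2 (s2): push. Stack: [s1^-1 s2]
Gen 3 (s1): push. Stack: [s1^-1 s2 s1]
Gen 4 (s1^-1): cancels prior s1. Stack: [s1^-1 s2]
Gen 5 (s1): push. Stack: [s1^-1 s2 s1]
Gen 6 (s2): push. Stack: [s1^-1 s2 s1 s2]
Gen 7 (s2^-1): cancels prior s2. Stack: [s1^-1 s2 s1]
Gen 8 (s1^-1): cancels prior s1. Stack: [s1^-1 s2]
Gen 9 (s1): push. Stack: [s1^-1 s2 s1]
Gen 10 (s1^-1): cancels prior s1. Stack: [s1^-1 s2]
Gen 11 (s2^-1): cancels prior s2. Stack: [s1^-1]
Gen 12 (s1): cancels prior s1^-1. Stack: []
Reduced word: (empty)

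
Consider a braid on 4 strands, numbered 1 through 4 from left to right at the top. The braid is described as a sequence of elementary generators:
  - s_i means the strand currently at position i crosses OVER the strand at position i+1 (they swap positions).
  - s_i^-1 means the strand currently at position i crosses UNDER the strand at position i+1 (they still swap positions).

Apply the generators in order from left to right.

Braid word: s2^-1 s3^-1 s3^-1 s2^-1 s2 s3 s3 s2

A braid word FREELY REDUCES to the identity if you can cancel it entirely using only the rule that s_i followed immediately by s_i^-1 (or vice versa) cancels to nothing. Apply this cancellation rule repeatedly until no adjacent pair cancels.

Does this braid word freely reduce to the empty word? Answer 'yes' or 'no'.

Answer: yes

Derivation:
Gen 1 (s2^-1): push. Stack: [s2^-1]
Gen 2 (s3^-1): push. Stack: [s2^-1 s3^-1]
Gen 3 (s3^-1): push. Stack: [s2^-1 s3^-1 s3^-1]
Gen 4 (s2^-1): push. Stack: [s2^-1 s3^-1 s3^-1 s2^-1]
Gen 5 (s2): cancels prior s2^-1. Stack: [s2^-1 s3^-1 s3^-1]
Gen 6 (s3): cancels prior s3^-1. Stack: [s2^-1 s3^-1]
Gen 7 (s3): cancels prior s3^-1. Stack: [s2^-1]
Gen 8 (s2): cancels prior s2^-1. Stack: []
Reduced word: (empty)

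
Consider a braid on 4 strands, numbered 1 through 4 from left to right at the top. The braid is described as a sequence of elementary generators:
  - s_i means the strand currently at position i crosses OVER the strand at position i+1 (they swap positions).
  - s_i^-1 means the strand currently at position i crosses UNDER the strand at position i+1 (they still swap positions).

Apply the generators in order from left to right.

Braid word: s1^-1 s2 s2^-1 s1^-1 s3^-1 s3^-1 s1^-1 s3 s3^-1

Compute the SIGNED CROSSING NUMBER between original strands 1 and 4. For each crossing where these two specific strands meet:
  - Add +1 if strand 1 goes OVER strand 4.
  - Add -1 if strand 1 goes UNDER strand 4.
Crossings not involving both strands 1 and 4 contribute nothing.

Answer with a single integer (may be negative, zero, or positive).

Gen 1: crossing 1x2. Both 1&4? no. Sum: 0
Gen 2: crossing 1x3. Both 1&4? no. Sum: 0
Gen 3: crossing 3x1. Both 1&4? no. Sum: 0
Gen 4: crossing 2x1. Both 1&4? no. Sum: 0
Gen 5: crossing 3x4. Both 1&4? no. Sum: 0
Gen 6: crossing 4x3. Both 1&4? no. Sum: 0
Gen 7: crossing 1x2. Both 1&4? no. Sum: 0
Gen 8: crossing 3x4. Both 1&4? no. Sum: 0
Gen 9: crossing 4x3. Both 1&4? no. Sum: 0

Answer: 0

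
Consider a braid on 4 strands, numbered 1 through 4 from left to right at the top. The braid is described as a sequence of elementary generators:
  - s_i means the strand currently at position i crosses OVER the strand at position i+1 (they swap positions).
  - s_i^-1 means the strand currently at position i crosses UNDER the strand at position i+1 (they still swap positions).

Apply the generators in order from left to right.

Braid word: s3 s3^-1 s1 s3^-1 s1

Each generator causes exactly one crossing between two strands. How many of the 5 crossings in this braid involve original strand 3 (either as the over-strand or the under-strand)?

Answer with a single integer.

Gen 1: crossing 3x4. Involves strand 3? yes. Count so far: 1
Gen 2: crossing 4x3. Involves strand 3? yes. Count so far: 2
Gen 3: crossing 1x2. Involves strand 3? no. Count so far: 2
Gen 4: crossing 3x4. Involves strand 3? yes. Count so far: 3
Gen 5: crossing 2x1. Involves strand 3? no. Count so far: 3

Answer: 3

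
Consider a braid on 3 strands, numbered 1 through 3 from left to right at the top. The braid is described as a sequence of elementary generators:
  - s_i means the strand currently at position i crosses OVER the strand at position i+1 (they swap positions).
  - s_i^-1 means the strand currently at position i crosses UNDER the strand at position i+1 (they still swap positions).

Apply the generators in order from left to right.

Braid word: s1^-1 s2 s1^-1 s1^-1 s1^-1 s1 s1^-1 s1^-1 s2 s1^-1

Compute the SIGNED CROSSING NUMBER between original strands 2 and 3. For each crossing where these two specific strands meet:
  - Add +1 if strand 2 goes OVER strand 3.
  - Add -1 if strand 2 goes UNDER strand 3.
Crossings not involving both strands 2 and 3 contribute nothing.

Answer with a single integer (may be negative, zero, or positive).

Gen 1: crossing 1x2. Both 2&3? no. Sum: 0
Gen 2: crossing 1x3. Both 2&3? no. Sum: 0
Gen 3: 2 under 3. Both 2&3? yes. Contrib: -1. Sum: -1
Gen 4: 3 under 2. Both 2&3? yes. Contrib: +1. Sum: 0
Gen 5: 2 under 3. Both 2&3? yes. Contrib: -1. Sum: -1
Gen 6: 3 over 2. Both 2&3? yes. Contrib: -1. Sum: -2
Gen 7: 2 under 3. Both 2&3? yes. Contrib: -1. Sum: -3
Gen 8: 3 under 2. Both 2&3? yes. Contrib: +1. Sum: -2
Gen 9: crossing 3x1. Both 2&3? no. Sum: -2
Gen 10: crossing 2x1. Both 2&3? no. Sum: -2

Answer: -2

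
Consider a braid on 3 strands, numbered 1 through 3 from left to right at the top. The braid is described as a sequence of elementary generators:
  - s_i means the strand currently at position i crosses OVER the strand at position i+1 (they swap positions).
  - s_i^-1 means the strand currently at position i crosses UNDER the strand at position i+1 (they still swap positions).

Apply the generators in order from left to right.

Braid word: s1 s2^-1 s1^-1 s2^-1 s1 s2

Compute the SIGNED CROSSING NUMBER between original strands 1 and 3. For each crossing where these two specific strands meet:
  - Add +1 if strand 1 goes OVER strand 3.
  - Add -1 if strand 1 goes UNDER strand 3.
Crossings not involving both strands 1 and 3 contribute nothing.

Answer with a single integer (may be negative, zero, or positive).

Answer: -2

Derivation:
Gen 1: crossing 1x2. Both 1&3? no. Sum: 0
Gen 2: 1 under 3. Both 1&3? yes. Contrib: -1. Sum: -1
Gen 3: crossing 2x3. Both 1&3? no. Sum: -1
Gen 4: crossing 2x1. Both 1&3? no. Sum: -1
Gen 5: 3 over 1. Both 1&3? yes. Contrib: -1. Sum: -2
Gen 6: crossing 3x2. Both 1&3? no. Sum: -2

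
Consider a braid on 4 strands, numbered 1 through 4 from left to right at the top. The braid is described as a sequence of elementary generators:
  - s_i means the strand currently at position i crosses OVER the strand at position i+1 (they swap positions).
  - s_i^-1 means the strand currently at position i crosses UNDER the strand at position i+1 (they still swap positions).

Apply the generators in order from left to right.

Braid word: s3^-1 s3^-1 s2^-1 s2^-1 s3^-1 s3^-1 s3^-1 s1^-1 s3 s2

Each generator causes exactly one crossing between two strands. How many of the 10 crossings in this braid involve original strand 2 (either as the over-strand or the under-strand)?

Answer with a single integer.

Gen 1: crossing 3x4. Involves strand 2? no. Count so far: 0
Gen 2: crossing 4x3. Involves strand 2? no. Count so far: 0
Gen 3: crossing 2x3. Involves strand 2? yes. Count so far: 1
Gen 4: crossing 3x2. Involves strand 2? yes. Count so far: 2
Gen 5: crossing 3x4. Involves strand 2? no. Count so far: 2
Gen 6: crossing 4x3. Involves strand 2? no. Count so far: 2
Gen 7: crossing 3x4. Involves strand 2? no. Count so far: 2
Gen 8: crossing 1x2. Involves strand 2? yes. Count so far: 3
Gen 9: crossing 4x3. Involves strand 2? no. Count so far: 3
Gen 10: crossing 1x3. Involves strand 2? no. Count so far: 3

Answer: 3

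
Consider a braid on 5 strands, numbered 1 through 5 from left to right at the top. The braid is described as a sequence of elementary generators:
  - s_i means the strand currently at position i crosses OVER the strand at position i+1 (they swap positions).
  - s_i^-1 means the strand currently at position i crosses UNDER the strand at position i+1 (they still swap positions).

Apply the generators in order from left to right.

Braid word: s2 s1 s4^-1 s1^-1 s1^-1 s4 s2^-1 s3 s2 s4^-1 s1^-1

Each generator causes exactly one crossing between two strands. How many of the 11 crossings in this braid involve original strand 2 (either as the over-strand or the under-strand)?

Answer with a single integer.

Gen 1: crossing 2x3. Involves strand 2? yes. Count so far: 1
Gen 2: crossing 1x3. Involves strand 2? no. Count so far: 1
Gen 3: crossing 4x5. Involves strand 2? no. Count so far: 1
Gen 4: crossing 3x1. Involves strand 2? no. Count so far: 1
Gen 5: crossing 1x3. Involves strand 2? no. Count so far: 1
Gen 6: crossing 5x4. Involves strand 2? no. Count so far: 1
Gen 7: crossing 1x2. Involves strand 2? yes. Count so far: 2
Gen 8: crossing 1x4. Involves strand 2? no. Count so far: 2
Gen 9: crossing 2x4. Involves strand 2? yes. Count so far: 3
Gen 10: crossing 1x5. Involves strand 2? no. Count so far: 3
Gen 11: crossing 3x4. Involves strand 2? no. Count so far: 3

Answer: 3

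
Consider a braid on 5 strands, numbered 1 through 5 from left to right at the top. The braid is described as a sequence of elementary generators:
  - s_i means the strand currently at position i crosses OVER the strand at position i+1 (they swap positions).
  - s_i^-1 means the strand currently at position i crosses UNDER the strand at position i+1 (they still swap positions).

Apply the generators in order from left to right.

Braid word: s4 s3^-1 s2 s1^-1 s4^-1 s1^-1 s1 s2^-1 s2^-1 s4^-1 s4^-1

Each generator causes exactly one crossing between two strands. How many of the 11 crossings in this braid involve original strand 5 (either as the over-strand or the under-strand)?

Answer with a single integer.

Answer: 6

Derivation:
Gen 1: crossing 4x5. Involves strand 5? yes. Count so far: 1
Gen 2: crossing 3x5. Involves strand 5? yes. Count so far: 2
Gen 3: crossing 2x5. Involves strand 5? yes. Count so far: 3
Gen 4: crossing 1x5. Involves strand 5? yes. Count so far: 4
Gen 5: crossing 3x4. Involves strand 5? no. Count so far: 4
Gen 6: crossing 5x1. Involves strand 5? yes. Count so far: 5
Gen 7: crossing 1x5. Involves strand 5? yes. Count so far: 6
Gen 8: crossing 1x2. Involves strand 5? no. Count so far: 6
Gen 9: crossing 2x1. Involves strand 5? no. Count so far: 6
Gen 10: crossing 4x3. Involves strand 5? no. Count so far: 6
Gen 11: crossing 3x4. Involves strand 5? no. Count so far: 6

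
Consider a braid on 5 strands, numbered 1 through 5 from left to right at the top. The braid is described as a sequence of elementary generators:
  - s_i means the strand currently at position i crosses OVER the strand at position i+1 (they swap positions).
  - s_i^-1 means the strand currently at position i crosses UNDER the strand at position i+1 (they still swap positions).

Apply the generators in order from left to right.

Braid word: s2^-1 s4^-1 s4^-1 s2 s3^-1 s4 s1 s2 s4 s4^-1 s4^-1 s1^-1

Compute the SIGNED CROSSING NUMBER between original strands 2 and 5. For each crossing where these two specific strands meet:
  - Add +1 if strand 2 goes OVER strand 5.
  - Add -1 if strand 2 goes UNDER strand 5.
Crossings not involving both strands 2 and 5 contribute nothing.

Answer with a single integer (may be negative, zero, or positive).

Gen 1: crossing 2x3. Both 2&5? no. Sum: 0
Gen 2: crossing 4x5. Both 2&5? no. Sum: 0
Gen 3: crossing 5x4. Both 2&5? no. Sum: 0
Gen 4: crossing 3x2. Both 2&5? no. Sum: 0
Gen 5: crossing 3x4. Both 2&5? no. Sum: 0
Gen 6: crossing 3x5. Both 2&5? no. Sum: 0
Gen 7: crossing 1x2. Both 2&5? no. Sum: 0
Gen 8: crossing 1x4. Both 2&5? no. Sum: 0
Gen 9: crossing 5x3. Both 2&5? no. Sum: 0
Gen 10: crossing 3x5. Both 2&5? no. Sum: 0
Gen 11: crossing 5x3. Both 2&5? no. Sum: 0
Gen 12: crossing 2x4. Both 2&5? no. Sum: 0

Answer: 0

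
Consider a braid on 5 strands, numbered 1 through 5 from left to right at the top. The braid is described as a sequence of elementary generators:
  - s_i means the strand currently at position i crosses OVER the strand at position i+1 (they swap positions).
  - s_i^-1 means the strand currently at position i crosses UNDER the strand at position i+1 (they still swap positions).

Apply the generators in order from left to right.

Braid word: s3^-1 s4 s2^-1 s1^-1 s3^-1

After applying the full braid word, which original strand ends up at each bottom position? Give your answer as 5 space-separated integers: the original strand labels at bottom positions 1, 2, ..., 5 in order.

Gen 1 (s3^-1): strand 3 crosses under strand 4. Perm now: [1 2 4 3 5]
Gen 2 (s4): strand 3 crosses over strand 5. Perm now: [1 2 4 5 3]
Gen 3 (s2^-1): strand 2 crosses under strand 4. Perm now: [1 4 2 5 3]
Gen 4 (s1^-1): strand 1 crosses under strand 4. Perm now: [4 1 2 5 3]
Gen 5 (s3^-1): strand 2 crosses under strand 5. Perm now: [4 1 5 2 3]

Answer: 4 1 5 2 3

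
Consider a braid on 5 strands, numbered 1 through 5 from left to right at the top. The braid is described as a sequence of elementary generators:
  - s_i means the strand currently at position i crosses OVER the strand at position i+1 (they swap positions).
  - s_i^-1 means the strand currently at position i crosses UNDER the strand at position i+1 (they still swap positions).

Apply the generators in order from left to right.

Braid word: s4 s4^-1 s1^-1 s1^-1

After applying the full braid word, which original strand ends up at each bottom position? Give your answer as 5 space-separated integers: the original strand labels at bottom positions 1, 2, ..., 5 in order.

Answer: 1 2 3 4 5

Derivation:
Gen 1 (s4): strand 4 crosses over strand 5. Perm now: [1 2 3 5 4]
Gen 2 (s4^-1): strand 5 crosses under strand 4. Perm now: [1 2 3 4 5]
Gen 3 (s1^-1): strand 1 crosses under strand 2. Perm now: [2 1 3 4 5]
Gen 4 (s1^-1): strand 2 crosses under strand 1. Perm now: [1 2 3 4 5]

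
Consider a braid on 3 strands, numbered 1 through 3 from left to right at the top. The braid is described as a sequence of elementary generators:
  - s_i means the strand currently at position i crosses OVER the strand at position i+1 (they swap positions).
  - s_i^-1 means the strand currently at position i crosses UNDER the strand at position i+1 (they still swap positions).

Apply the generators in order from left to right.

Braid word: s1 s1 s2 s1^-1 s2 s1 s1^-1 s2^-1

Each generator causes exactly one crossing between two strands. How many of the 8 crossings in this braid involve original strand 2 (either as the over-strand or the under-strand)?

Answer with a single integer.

Gen 1: crossing 1x2. Involves strand 2? yes. Count so far: 1
Gen 2: crossing 2x1. Involves strand 2? yes. Count so far: 2
Gen 3: crossing 2x3. Involves strand 2? yes. Count so far: 3
Gen 4: crossing 1x3. Involves strand 2? no. Count so far: 3
Gen 5: crossing 1x2. Involves strand 2? yes. Count so far: 4
Gen 6: crossing 3x2. Involves strand 2? yes. Count so far: 5
Gen 7: crossing 2x3. Involves strand 2? yes. Count so far: 6
Gen 8: crossing 2x1. Involves strand 2? yes. Count so far: 7

Answer: 7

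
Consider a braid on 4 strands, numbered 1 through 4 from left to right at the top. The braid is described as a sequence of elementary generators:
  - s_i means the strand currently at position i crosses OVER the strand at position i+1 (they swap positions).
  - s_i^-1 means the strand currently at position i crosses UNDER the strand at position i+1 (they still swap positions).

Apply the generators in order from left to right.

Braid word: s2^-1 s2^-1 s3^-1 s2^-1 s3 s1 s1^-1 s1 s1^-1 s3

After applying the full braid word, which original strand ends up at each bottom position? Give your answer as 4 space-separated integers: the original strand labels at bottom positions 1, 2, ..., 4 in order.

Gen 1 (s2^-1): strand 2 crosses under strand 3. Perm now: [1 3 2 4]
Gen 2 (s2^-1): strand 3 crosses under strand 2. Perm now: [1 2 3 4]
Gen 3 (s3^-1): strand 3 crosses under strand 4. Perm now: [1 2 4 3]
Gen 4 (s2^-1): strand 2 crosses under strand 4. Perm now: [1 4 2 3]
Gen 5 (s3): strand 2 crosses over strand 3. Perm now: [1 4 3 2]
Gen 6 (s1): strand 1 crosses over strand 4. Perm now: [4 1 3 2]
Gen 7 (s1^-1): strand 4 crosses under strand 1. Perm now: [1 4 3 2]
Gen 8 (s1): strand 1 crosses over strand 4. Perm now: [4 1 3 2]
Gen 9 (s1^-1): strand 4 crosses under strand 1. Perm now: [1 4 3 2]
Gen 10 (s3): strand 3 crosses over strand 2. Perm now: [1 4 2 3]

Answer: 1 4 2 3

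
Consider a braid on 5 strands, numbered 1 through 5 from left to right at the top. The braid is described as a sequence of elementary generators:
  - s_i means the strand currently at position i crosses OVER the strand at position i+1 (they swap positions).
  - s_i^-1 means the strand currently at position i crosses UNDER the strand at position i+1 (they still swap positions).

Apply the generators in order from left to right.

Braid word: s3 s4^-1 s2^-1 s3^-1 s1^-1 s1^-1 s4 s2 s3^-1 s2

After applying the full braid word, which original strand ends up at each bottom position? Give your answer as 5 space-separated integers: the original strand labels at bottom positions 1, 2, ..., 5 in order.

Gen 1 (s3): strand 3 crosses over strand 4. Perm now: [1 2 4 3 5]
Gen 2 (s4^-1): strand 3 crosses under strand 5. Perm now: [1 2 4 5 3]
Gen 3 (s2^-1): strand 2 crosses under strand 4. Perm now: [1 4 2 5 3]
Gen 4 (s3^-1): strand 2 crosses under strand 5. Perm now: [1 4 5 2 3]
Gen 5 (s1^-1): strand 1 crosses under strand 4. Perm now: [4 1 5 2 3]
Gen 6 (s1^-1): strand 4 crosses under strand 1. Perm now: [1 4 5 2 3]
Gen 7 (s4): strand 2 crosses over strand 3. Perm now: [1 4 5 3 2]
Gen 8 (s2): strand 4 crosses over strand 5. Perm now: [1 5 4 3 2]
Gen 9 (s3^-1): strand 4 crosses under strand 3. Perm now: [1 5 3 4 2]
Gen 10 (s2): strand 5 crosses over strand 3. Perm now: [1 3 5 4 2]

Answer: 1 3 5 4 2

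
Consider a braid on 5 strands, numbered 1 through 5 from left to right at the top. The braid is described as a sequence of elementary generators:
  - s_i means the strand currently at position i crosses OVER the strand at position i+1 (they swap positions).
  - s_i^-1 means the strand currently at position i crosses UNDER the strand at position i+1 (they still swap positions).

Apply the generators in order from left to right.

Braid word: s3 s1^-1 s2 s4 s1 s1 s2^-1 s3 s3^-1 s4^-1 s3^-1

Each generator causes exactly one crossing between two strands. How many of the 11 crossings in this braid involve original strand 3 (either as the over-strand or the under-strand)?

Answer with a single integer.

Answer: 4

Derivation:
Gen 1: crossing 3x4. Involves strand 3? yes. Count so far: 1
Gen 2: crossing 1x2. Involves strand 3? no. Count so far: 1
Gen 3: crossing 1x4. Involves strand 3? no. Count so far: 1
Gen 4: crossing 3x5. Involves strand 3? yes. Count so far: 2
Gen 5: crossing 2x4. Involves strand 3? no. Count so far: 2
Gen 6: crossing 4x2. Involves strand 3? no. Count so far: 2
Gen 7: crossing 4x1. Involves strand 3? no. Count so far: 2
Gen 8: crossing 4x5. Involves strand 3? no. Count so far: 2
Gen 9: crossing 5x4. Involves strand 3? no. Count so far: 2
Gen 10: crossing 5x3. Involves strand 3? yes. Count so far: 3
Gen 11: crossing 4x3. Involves strand 3? yes. Count so far: 4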